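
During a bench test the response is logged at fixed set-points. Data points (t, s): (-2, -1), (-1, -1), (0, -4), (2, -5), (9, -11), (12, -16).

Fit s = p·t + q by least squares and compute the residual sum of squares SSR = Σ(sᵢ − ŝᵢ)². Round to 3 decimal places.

SSR = 3.904

Compute the Gram sums: Σt·t = 234, Σt = 20, Σ1 = 6.
Moment sums: Σt·s = -298, Σs = -38.
XᵀX·[p, q]ᵀ = Xᵀs becomes [[234, 20]; [20, 6]]·[p, q]ᵀ = [-298, -38]ᵀ.
Determinant 234·6 − 20² = 1004.
p = ((-298)·6 − 20·(-38))/1004 = -257/251; q = (234·(-38) − 20·(-298))/1004 = -733/251.
Residuals: -32/251, 225/251, -271/251, -8/251, 285/251, -199/251; SSR = 980/251.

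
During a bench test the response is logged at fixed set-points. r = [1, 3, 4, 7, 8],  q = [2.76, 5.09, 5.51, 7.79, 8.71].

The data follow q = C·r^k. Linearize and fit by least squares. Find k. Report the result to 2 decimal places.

k = 0.54

Taking logs, ln q = k·ln r + ln C, so regress ln q on ln r.
Over the data: Σln r = 6.5103, Σ(ln r)² = 11.2394, Σln q = 8.5664, Σln r·ln q = 12.6491.
Normal system: [[11.2394, 6.5103]; [6.5103, 5]]·[k, ln C]ᵀ = [12.6491, 8.5664]ᵀ.
Slope k = (n·Σln r·ln q − Σln r·Σln q)/(n·Σ(ln r)² − (Σln r)²) = (5·12.6491 − 6.5103·8.5664)/13.8136 = 0.54121; ln C = (Σln q − k·Σln r)/n = 1.00859.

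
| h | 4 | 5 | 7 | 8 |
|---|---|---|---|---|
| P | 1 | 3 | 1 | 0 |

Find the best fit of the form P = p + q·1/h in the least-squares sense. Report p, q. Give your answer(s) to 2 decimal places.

Setting ∂/∂p … = 0 gives: 4·p + (201/280)·q = 5;  (201/280)·p + (10861/78400)·q = 139/140.
Determinant 4·(10861/78400) − (201/280)² = 3043/78400.
p = (5·(10861/78400) − (201/280)·(139/140))/(3043/78400) = -1573/3043; q = (4·(139/140) − (201/280)·5)/(3043/78400) = 29960/3043.

p = -0.52, q = 9.85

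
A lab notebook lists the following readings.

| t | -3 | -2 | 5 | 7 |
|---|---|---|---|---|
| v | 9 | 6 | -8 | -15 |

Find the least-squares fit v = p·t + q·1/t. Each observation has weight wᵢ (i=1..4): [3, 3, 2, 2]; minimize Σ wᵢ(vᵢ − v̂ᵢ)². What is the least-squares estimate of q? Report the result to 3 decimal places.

Compute the Gram sums: Σwᵢ·t·t = 187, Σwᵢ·t·1/t = 10, Σwᵢ·1/t·1/t = 17701/14700.
Moment sums: Σwᵢ·t·v = -407, Σwᵢ·1/t·v = -892/35.
det = 187·(17701/14700) − 10² = 1840087/14700.
p = ((-407)·(17701/14700) − 10·(-892/35))/(1840087/14700) = -3457907/1840087; q = (187·(-892/35) − 10·(-407))/(1840087/14700) = -10228680/1840087.

q = -5.559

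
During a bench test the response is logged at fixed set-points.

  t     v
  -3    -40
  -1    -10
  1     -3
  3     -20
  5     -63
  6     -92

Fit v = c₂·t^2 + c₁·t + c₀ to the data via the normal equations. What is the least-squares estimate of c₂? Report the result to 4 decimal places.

c₂ = -3.0161

Sums needed: Σt^2·t^2 = 2085, Σt^2·t = 341, Σt^2 = 81, Σt·t = 81, Σt = 11, Σ1 = 6.
For Mᵀv: Σt^2·v = -5440, Σt·v = -800, Σv = -228.
MᵀM·[c₂, c₁, c₀]ᵀ = Mᵀv becomes [[2085, 341, 81]; [341, 81, 11]; [81, 11, 6]]·[c₂, c₁, c₀]ᵀ = [-5440, -800, -228]ᵀ.
Inverting the 3×3 Gram matrix, [c₂, c₁, c₀]ᵀ = [-10523/3489, 18983/5815, -57014/17445]ᵀ.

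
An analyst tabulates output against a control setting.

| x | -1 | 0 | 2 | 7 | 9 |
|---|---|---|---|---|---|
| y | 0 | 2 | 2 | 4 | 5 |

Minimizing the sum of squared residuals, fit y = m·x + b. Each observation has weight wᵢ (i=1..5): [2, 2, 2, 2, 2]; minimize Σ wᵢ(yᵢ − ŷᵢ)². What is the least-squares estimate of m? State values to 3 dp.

Sums needed: Σwᵢ·x·x = 270, Σwᵢ·x = 34, Σwᵢ·1 = 10.
Moment sums: Σwᵢ·x·y = 154, Σwᵢ·y = 26.
So AᵀWA·[m, b]ᵀ = AᵀWy: [[270, 34]; [34, 10]]·[m, b]ᵀ = [154, 26]ᵀ.
Determinant 270·10 − 34² = 1544.
m = (154·10 − 34·26)/1544 = 82/193; b = (270·26 − 34·154)/1544 = 223/193.

m = 0.425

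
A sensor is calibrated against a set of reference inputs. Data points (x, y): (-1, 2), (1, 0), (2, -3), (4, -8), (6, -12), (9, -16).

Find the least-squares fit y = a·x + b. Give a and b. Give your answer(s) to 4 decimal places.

a = -1.9313, b = 0.5929

MᵀM·[a, b]ᵀ = Mᵀy reads: 139·a + 21·b = -256;  21·a + 6·b = -37.
Eliminating b: 6·(row 1) − 21·(row 2) gives 393·a = 6·(-256) − 21·(-37) = -759, so a = -253/131.
Then b = ((-37) − 21·(-253/131))/6 = 233/393.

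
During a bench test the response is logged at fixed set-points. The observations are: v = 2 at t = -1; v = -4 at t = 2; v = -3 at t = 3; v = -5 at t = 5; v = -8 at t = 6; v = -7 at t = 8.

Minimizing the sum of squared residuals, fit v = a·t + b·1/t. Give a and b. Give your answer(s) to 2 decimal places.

The normal system MᵀM·[a, b]ᵀ = Mᵀv is [[139, 6]; [6, 20801/14400]]·[a, b]ᵀ = [-148, -197/24]ᵀ.
Determinant 139·(20801/14400) − 6² = 2372939/14400.
a = ((-148)·(20801/14400) − 6·(-197/24))/(2372939/14400) = -2369348/2372939; b = (139·(-197/24) − 6·(-148))/(2372939/14400) = -3642600/2372939.

a = -1.00, b = -1.54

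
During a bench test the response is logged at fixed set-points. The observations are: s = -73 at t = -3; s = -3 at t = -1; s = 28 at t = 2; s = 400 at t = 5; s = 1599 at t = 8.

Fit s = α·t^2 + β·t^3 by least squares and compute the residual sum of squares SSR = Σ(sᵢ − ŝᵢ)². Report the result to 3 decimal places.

MᵀM·[α, β]ᵀ = Mᵀs reads: 4819·α + 35681·β = 111788;  35681·α + 278563·β = 870886.
Eliminating β: 278563·(row 1) − 35681·(row 2) gives 69261336·α = 278563·111788 − 35681·870886 = 65917278, so α = 3662071/3847852.
Then β = (870886 − 35681·(3662071/3847852))/278563 = 11560667/3847852.
Residuals: -856913/1923926, -911240/961963, 151559/961963, 1252825/1923926, -179675/961963; SSR = 3038743/1923926.

SSR = 1.579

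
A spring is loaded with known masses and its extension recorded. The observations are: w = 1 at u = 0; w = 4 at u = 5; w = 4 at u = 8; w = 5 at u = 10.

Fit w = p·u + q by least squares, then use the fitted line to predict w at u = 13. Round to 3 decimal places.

ŵ = 6.247

From the data, Σu·u = 189, Σu = 23, Σ1 = 4.
Moment sums: Σu·w = 102, Σw = 14.
Δ = 189·4 − 23² = 227.
p = (102·4 − 23·14)/227 = 86/227; q = (189·14 − 23·102)/227 = 300/227.
At u = 13: ŵ = (86/227)·(13) + (300/227)·(1) = 1418/227.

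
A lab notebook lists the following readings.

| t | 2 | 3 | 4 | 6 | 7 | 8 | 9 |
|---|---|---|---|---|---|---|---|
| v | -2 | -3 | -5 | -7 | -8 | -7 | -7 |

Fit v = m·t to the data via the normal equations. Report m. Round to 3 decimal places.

m = -0.965

The normal equations are: 259·m = -250.
(Σt·t = 259, Σt·v = -250.)
Hence m = -250 / 259 ≈ -0.965251.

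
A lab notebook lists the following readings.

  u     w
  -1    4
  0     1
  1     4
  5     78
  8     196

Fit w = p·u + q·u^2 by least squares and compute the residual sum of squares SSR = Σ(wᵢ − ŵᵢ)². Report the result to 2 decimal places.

With design matrix M, MᵀM = [[91, 637]; [637, 4723]] and Mᵀw = [1958, 14502]ᵀ.
Δ = 91·4723 − 637² = 24024.
p = (1958·4723 − 637·14502)/24024 = 2465/6006; q = (91·14502 − 637·1958)/24024 = 199/66.
Residuals: 4190/3003, 1, 575/1001, 1709/3003, -760/3003; SSR = 11005/3003.

SSR = 3.66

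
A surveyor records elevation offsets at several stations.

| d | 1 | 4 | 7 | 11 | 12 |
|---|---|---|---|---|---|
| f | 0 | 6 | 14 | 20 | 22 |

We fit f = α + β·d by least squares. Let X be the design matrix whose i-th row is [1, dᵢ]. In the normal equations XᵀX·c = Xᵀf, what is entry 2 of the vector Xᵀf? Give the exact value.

606

Entry 2 ↔ basis d, so (Xᵀf)_{2} = Σᵢ (d)·fᵢ = (1)·(0) + (4)·(6) + (7)·(14) + (11)·(20) + (12)·(22) = 606.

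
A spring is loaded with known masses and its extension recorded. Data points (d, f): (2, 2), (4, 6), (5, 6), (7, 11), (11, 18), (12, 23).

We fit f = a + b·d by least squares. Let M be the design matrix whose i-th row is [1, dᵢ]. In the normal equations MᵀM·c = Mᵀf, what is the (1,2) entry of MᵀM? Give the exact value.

41

Row 1 ↔ basis 1, column 2 ↔ basis d, so (MᵀM)_{1,2} = Σᵢ d = (1)·(2) + (1)·(4) + (1)·(5) + (1)·(7) + (1)·(11) + (1)·(12) = 41.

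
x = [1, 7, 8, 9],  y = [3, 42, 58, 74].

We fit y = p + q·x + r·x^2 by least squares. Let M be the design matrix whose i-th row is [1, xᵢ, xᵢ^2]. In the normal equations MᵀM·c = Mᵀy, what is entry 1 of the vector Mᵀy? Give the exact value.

Entry 1 ↔ basis 1, so (Mᵀy)_{1} = Σᵢ yᵢ = (1)·(3) + (1)·(42) + (1)·(58) + (1)·(74) = 177.

177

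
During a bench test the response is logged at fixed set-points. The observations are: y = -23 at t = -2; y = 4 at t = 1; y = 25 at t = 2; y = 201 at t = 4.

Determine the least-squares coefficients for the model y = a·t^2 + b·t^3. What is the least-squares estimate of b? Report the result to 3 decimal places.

Entries of XᵀX: Σt^2·t^2 = 289, Σt^2·t^3 = 1025, Σt^3·t^3 = 4225.
And Σt^2·y = 3228, Σt^3·y = 13252.
XᵀX·[a, b]ᵀ = Xᵀy becomes [[289, 1025]; [1025, 4225]]·[a, b]ᵀ = [3228, 13252]ᵀ.
Determinant 289·4225 − 1025² = 170400.
a = (3228·4225 − 1025·13252)/170400 = 275/852; b = (289·13252 − 1025·3228)/170400 = 65141/21300.

b = 3.058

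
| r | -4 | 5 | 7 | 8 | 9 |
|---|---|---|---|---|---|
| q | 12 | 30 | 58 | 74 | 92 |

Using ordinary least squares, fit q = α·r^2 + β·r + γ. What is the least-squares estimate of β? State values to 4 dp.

From the data, Σr^2·r^2 = 13939, Σr^2·r = 1645, Σr^2 = 235, Σr·r = 235, Σr = 25, Σ1 = 5.
For Mᵀq: Σr^2·q = 15972, Σr·q = 1928, Σq = 266.
So MᵀM·[α, β, γ]ᵀ = Mᵀq: [[13939, 1645, 235]; [1645, 235, 25]; [235, 25, 5]]·[α, β, γ]ᵀ = [15972, 1928, 266]ᵀ.
Inverting the 3×3 Gram matrix, [α, β, γ]ᵀ = [629/609, 3116/3045, -467/1015]ᵀ.

β = 1.0233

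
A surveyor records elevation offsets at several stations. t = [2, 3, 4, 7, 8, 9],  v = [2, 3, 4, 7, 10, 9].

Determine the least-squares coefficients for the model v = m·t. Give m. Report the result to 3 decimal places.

The normal system AᵀA·[m]ᵀ = Aᵀv is [[223]]·[m]ᵀ = [239]ᵀ.
Hence m = 239 / 223 ≈ 1.07175.

m = 1.072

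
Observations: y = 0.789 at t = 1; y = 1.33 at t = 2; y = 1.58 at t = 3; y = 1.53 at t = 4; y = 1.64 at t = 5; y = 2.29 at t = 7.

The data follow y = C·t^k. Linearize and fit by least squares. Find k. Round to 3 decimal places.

Linearized form: ln y = k·ln t + ln C. From the 6 transformed points,
Sums: Σln t = 6.7334, Σ(ln t)² = 9.9861, Σln y = 2.2541, Σln t·ln y = 3.6982.
Normal system: [[9.9861, 6.7334]; [6.7334, 6]]·[k, ln C]ᵀ = [3.6982, 2.2541]ᵀ.
Solving (det = 14.5777): k = 0.48096, ln C = -0.16407.

k = 0.481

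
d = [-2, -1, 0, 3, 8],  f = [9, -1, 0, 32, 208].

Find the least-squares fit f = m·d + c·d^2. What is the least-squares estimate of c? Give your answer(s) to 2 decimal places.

The normal equations are: 78·m + 530·c = 1743;  530·m + 4194·c = 13635.
Δ = 78·4194 − 530² = 46232.
m = (1743·4194 − 530·13635)/46232 = 10449/5779; c = (78·13635 − 530·1743)/46232 = 34935/11558.

c = 3.02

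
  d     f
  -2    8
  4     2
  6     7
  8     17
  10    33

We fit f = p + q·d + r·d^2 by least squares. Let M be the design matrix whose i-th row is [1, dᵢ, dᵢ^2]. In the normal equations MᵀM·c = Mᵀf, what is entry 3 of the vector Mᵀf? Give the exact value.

4704

Entry 3 ↔ basis d^2, so (Mᵀf)_{3} = Σᵢ (d^2)·fᵢ = (4)·(8) + (16)·(2) + (36)·(7) + (64)·(17) + (100)·(33) = 4704.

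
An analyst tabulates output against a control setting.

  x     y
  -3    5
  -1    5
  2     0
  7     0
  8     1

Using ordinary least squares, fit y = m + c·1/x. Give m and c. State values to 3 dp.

Compute the Gram sums: Σ1 = 5, Σ1/x = -95/168, Σ1/x·1/x = 39433/28224.
Right-hand side: Σy = 11, Σ1/x·y = -157/24.
Normal equations: [[5, -95/168]; [-95/168, 39433/28224]]·[m, c]ᵀ = [11, -157/24]ᵀ.
Eliminating c: (39433/28224)·(row 1) − (-95/168)·(row 2) gives (47035/7056)·m = (39433/28224)·11 − (-95/168)·(-157/24) = 54893/4704, so m = 164679/94070.
Then c = ((-157/24) − (-95/168)·(164679/94070))/(39433/28224) = -37380/9407.

m = 1.751, c = -3.974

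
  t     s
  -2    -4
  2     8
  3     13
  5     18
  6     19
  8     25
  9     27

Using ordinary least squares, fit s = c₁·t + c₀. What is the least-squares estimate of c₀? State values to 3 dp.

The normal system MᵀM·[c₁, c₀]ᵀ = Mᵀs is [[223, 31]; [31, 7]]·[c₁, c₀]ᵀ = [710, 106]ᵀ.
det = 223·7 − 31² = 600.
c₁ = (710·7 − 31·106)/600 = 421/150; c₀ = (223·106 − 31·710)/600 = 407/150.

c₀ = 2.713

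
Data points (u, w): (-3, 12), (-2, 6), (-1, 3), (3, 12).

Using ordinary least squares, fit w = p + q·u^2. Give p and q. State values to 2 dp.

From the data, Σ1 = 4, Σu^2 = 23, Σu^2·u^2 = 179.
Right-hand side: Σw = 33, Σu^2·w = 243.
Normal equations: [[4, 23]; [23, 179]]·[p, q]ᵀ = [33, 243]ᵀ.
Determinant 4·179 − 23² = 187.
p = (33·179 − 23·243)/187 = 318/187; q = (4·243 − 23·33)/187 = 213/187.

p = 1.70, q = 1.14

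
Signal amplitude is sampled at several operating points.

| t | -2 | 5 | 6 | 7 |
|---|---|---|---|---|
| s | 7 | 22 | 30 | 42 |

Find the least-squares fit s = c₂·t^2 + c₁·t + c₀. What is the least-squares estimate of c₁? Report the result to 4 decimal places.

Compute the Gram sums: Σt^2·t^2 = 4338, Σt^2·t = 676, Σt^2 = 114, Σt·t = 114, Σt = 16, Σ1 = 4.
Moment sums: Σt^2·s = 3716, Σt·s = 570, Σs = 101.
AᵀA·[c₂, c₁, c₀]ᵀ = Aᵀs becomes [[4338, 676, 114]; [676, 114, 16]; [114, 16, 4]]·[c₂, c₁, c₀]ᵀ = [3716, 570, 101]ᵀ.
Inverting the 3×3 Gram matrix, [c₂, c₁, c₀]ᵀ = [1071/1210, -158/275, 14049/6050]ᵀ.

c₁ = -0.5745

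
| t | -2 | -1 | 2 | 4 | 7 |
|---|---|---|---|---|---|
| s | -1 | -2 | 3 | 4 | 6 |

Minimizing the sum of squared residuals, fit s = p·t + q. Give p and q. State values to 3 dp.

p = 0.889, q = 0.222

Normal-equation sums: Σt·t = 74, Σt = 10, Σ1 = 5.
Moment sums: Σt·s = 68, Σs = 10.
XᵀX·[p, q]ᵀ = Xᵀs becomes [[74, 10]; [10, 5]]·[p, q]ᵀ = [68, 10]ᵀ.
det = 74·5 − 10² = 270.
p = (68·5 − 10·10)/270 = 8/9; q = (74·10 − 10·68)/270 = 2/9.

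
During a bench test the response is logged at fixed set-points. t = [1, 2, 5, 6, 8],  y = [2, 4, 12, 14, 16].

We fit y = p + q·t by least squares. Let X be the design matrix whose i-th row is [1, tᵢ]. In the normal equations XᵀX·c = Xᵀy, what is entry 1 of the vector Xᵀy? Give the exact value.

48

Entry 1 ↔ basis 1, so (Xᵀy)_{1} = Σᵢ yᵢ = (1)·(2) + (1)·(4) + (1)·(12) + (1)·(14) + (1)·(16) = 48.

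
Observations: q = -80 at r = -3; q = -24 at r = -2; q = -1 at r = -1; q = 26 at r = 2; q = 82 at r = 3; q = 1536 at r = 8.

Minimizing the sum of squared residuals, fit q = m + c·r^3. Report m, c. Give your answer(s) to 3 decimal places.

Forming XᵀX = [[6, 511]; [511, 263731]] and Xᵀq = [1539, 791207]ᵀ gives XᵀX·[m, c]ᵀ = Xᵀq.
Eliminating c: 263731·(row 1) − 511·(row 2) gives 1321265·m = 263731·1539 − 511·791207 = 1575232, so m = 1575232/1321265.
Then c = (791207 − 511·(1575232/1321265))/263731 = 3960813/1321265.

m = 1.192, c = 2.998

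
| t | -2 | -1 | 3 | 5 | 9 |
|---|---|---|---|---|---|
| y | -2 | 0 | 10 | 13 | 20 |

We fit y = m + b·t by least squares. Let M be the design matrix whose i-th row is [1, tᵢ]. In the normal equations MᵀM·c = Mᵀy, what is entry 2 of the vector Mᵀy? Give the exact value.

Entry 2 ↔ basis t, so (Mᵀy)_{2} = Σᵢ (t)·yᵢ = (-2)·(-2) + (-1)·(0) + (3)·(10) + (5)·(13) + (9)·(20) = 279.

279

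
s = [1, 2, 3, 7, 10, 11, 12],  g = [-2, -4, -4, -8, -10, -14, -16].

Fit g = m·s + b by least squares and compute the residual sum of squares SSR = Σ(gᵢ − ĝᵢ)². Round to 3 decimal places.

Sums needed: Σs·s = 428, Σs = 46, Σ1 = 7.
For Xᵀg: Σs·g = -524, Σg = -58.
Normal equations: [[428, 46]; [46, 7]]·[m, b]ᵀ = [-524, -58]ᵀ.
Eliminating b: 7·(row 1) − 46·(row 2) gives 880·m = 7·(-524) − 46·(-58) = -1000, so m = -25/22.
Then b = ((-58) − 46·(-25/22))/7 = -9/11.
Residuals: -1/22, -10/11, 5/22, 17/22, 24/11, -15/22, -17/11; SSR = 100/11.

SSR = 9.091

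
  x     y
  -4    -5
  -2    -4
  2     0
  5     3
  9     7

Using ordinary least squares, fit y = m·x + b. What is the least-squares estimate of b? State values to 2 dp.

b = -1.69

Setting ∂/∂m … = 0 gives: 130·m + 10·b = 106;  10·m + 5·b = 1.
(Σx·x = 130, Σx = 10, Σ1 = 5, Σx·y = 106, Σy = 1.)
Eliminating b: 5·(row 1) − 10·(row 2) gives 550·m = 5·106 − 10·1 = 520, so m = 52/55.
Then b = (1 − 10·(52/55))/5 = -93/55.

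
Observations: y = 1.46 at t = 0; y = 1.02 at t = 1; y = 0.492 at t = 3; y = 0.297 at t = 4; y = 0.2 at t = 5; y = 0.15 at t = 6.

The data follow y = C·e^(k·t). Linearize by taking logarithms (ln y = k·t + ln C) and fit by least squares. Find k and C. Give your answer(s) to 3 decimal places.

Taking logs, ln y = k·t + ln C, so regress ln y on t.
Over the data: Σt = 19.0000, Σ(t)² = 87.0000, Σln y = -5.0316, Σt·ln y = -26.3940.
Normal system: [[87.0000, 19.0000]; [19.0000, 6]]·[k, ln C]ᵀ = [-26.3940, -5.0316]ᵀ.
Slope k = (n·Σt·ln y − Σt·Σln y)/(n·Σ(t)² − (Σt)²) = (6·-26.3940 − 19.0000·-5.0316)/161.0000 = -0.38983; ln C = (Σln y − k·Σt)/n = 0.39587, so C = exp(0.39587) = 1.48568.

k = -0.390, C = 1.486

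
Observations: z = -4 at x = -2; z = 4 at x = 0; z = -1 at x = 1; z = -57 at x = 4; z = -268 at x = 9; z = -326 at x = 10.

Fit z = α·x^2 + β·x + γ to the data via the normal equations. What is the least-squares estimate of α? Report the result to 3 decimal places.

α = -3.029

The normal system AᵀA·[α, β, γ]ᵀ = Aᵀz is [[16834, 1786, 202]; [1786, 202, 22]; [202, 22, 6]]·[α, β, γ]ᵀ = [-55237, -5893, -652]ᵀ.
Row-reducing yields α = -13487/4452, β = -1759/636, γ = 2571/742.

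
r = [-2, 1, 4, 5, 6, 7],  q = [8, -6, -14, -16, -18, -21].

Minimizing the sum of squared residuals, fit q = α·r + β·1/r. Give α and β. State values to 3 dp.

α = -2.999, β = -3.361

Compute the Gram sums: Σr·r = 131, Σr·1/r = 6, Σ1/r·1/r = 247081/176400.
And Σr·q = -413, Σ1/r·q = -227/10.
So XᵀX·[α, β]ᵀ = Xᵀq: [[131, 6]; [6, 247081/176400]]·[α, β]ᵀ = [-413, -227/10]ᵀ.
Determinant 131·(247081/176400) − 6² = 26017211/176400.
α = ((-413)·(247081/176400) − 6·(-227/10))/(26017211/176400) = -78018773/26017211; β = (131·(-227/10) − 6·(-413))/(26017211/176400) = -87441480/26017211.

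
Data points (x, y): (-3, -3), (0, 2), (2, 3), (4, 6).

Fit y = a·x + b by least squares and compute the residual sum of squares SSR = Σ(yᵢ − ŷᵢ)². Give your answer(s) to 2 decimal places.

Forming MᵀM = [[29, 3]; [3, 4]] and Mᵀy = [39, 8]ᵀ gives MᵀM·[a, b]ᵀ = Mᵀy.
Δ = 29·4 − 3² = 107.
a = (39·4 − 3·8)/107 = 132/107; b = (29·8 − 3·39)/107 = 115/107.
Residuals: -40/107, 99/107, -58/107, -1/107; SSR = 138/107.

SSR = 1.29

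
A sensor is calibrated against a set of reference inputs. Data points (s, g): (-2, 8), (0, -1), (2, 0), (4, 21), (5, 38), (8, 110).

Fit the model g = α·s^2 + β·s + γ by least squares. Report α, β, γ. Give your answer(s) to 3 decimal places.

α = 2.000, β = -1.889, γ = -2.988

Setting ∂/∂α … = 0 gives: 5009·α + 701·β + 113·γ = 8358;  701·α + 113·β + 17·γ = 1138;  113·α + 17·β + 6·γ = 176.
(Σs^2·s^2 = 5009, Σs^2·s = 701, Σs^2 = 113, Σs·s = 113, Σs = 17, Σ1 = 6, Σs^2·g = 8358, Σs·g = 1138, Σg = 176.)
Inverting the 3×3 Gram matrix, [α, β, γ]ᵀ = [25049/12522, -23657/12522, -6236/2087]ᵀ.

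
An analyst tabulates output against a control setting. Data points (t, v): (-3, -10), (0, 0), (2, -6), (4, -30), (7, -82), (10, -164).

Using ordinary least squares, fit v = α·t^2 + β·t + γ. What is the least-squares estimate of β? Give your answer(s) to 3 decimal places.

β = -1.100

Entries of XᵀX: Σt^2·t^2 = 12754, Σt^2·t = 1388, Σt^2 = 178, Σt·t = 178, Σt = 20, Σ1 = 6.
Moment sums: Σt^2·v = -21012, Σt·v = -2316, Σv = -292.
Normal equations: [[12754, 1388, 178]; [1388, 178, 20]; [178, 20, 6]]·[α, β, γ]ᵀ = [-21012, -2316, -292]ᵀ.
Solving the 3×3 system (Gaussian elimination) gives α = -38490/25067, β = -27574/25067, γ = 13856/25067.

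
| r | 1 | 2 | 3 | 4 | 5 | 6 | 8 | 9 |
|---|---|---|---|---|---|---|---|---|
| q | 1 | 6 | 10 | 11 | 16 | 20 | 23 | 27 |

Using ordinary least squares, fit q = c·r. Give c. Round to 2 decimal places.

The normal system XᵀX·[c]ᵀ = Xᵀq is [[236]]·[c]ᵀ = [714]ᵀ.
c = 714/236 = 3.02542.

c = 3.03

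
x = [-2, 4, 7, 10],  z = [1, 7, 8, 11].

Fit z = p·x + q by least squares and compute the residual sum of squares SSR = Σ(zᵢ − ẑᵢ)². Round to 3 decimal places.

SSR = 1.143

Compute the Gram sums: Σx·x = 169, Σx = 19, Σ1 = 4.
Right-hand side: Σx·z = 192, Σz = 27.
AᵀA·[p, q]ᵀ = Aᵀz becomes [[169, 19]; [19, 4]]·[p, q]ᵀ = [192, 27]ᵀ.
det = 169·4 − 19² = 315.
p = (192·4 − 19·27)/315 = 17/21; q = (169·27 − 19·192)/315 = 61/21.
Residuals: -2/7, 6/7, -4/7, 0; SSR = 8/7.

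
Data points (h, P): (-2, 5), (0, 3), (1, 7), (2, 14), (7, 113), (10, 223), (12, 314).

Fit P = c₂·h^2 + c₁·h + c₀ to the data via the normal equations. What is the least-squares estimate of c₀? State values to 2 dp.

Setting ∂/∂c₂ … = 0 gives: 33170·c₂ + 3072·c₁ + 302·c₀ = 73136;  3072·c₂ + 302·c₁ + 30·c₀ = 6814;  302·c₂ + 30·c₁ + 7·c₀ = 679.
Solving the 3×3 system (Gaussian elimination) gives c₂ = 1160703/582281, c₁ = 1209874/582281, c₀ = 1220039/582281.

c₀ = 2.10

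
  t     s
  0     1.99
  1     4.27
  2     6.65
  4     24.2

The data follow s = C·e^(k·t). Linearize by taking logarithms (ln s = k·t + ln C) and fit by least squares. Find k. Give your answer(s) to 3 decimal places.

Linearized form: ln s = k·t + ln C. From the 4 transformed points,
AᵀA = [[21.0000, 7.0000]; [7.0000, 4]], rhs = [17.9863, 7.2207]ᵀ  (here Σt = 7.0000, Σ(t)² = 21.0000, Σln s = 7.2207, Σt·ln s = 17.9863).
Solving (det = 35.0000): k = 0.61143, ln C = 0.73518.

k = 0.611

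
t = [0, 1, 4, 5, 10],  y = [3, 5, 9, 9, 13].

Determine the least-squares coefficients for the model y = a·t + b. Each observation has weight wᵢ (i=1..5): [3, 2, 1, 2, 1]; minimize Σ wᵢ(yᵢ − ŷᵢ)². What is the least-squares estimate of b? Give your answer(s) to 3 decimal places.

Forming XᵀWX = [[168, 26]; [26, 9]] and XᵀWy = [266, 59]ᵀ gives XᵀWX·[a, b]ᵀ = XᵀWy.
Determinant 168·9 − 26² = 836.
a = (266·9 − 26·59)/836 = 215/209; b = (168·59 − 26·266)/836 = 749/209.

b = 3.584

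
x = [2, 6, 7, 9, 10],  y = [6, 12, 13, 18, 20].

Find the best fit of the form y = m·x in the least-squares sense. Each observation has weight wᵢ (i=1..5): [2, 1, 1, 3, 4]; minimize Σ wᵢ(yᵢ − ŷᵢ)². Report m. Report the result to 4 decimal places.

Entries of AᵀWA: Σwᵢ·x·x = 736.
Moment sums: Σwᵢ·x·y = 1473.
Normal equations: [[736]]·[m]ᵀ = [1473]ᵀ.
m = 1473/736 = 2.00136.

m = 2.0014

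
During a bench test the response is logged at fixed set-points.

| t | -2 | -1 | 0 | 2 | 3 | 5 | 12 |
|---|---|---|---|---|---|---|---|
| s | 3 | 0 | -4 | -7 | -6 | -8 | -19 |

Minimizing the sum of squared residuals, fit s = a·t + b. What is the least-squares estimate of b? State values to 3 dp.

b = -1.955

Normal-equation sums: Σt·t = 187, Σt = 19, Σ1 = 7.
For Aᵀs: Σt·s = -306, Σs = -41.
Normal equations: [[187, 19]; [19, 7]]·[a, b]ᵀ = [-306, -41]ᵀ.
Eliminating b: 7·(row 1) − 19·(row 2) gives 948·a = 7·(-306) − 19·(-41) = -1363, so a = -1363/948.
Then b = ((-41) − 19·(-1363/948))/7 = -1853/948.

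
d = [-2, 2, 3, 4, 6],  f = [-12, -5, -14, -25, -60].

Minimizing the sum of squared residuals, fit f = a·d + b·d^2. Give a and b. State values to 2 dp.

Setting ∂/∂a … = 0 gives: 69·a + 307·b = -488;  307·a + 1665·b = -2754.
(Σd·d = 69, Σd·d^2 = 307, Σd^2·d^2 = 1665, Σd·f = -488, Σd^2·f = -2754.)
Determinant 69·1665 − 307² = 20636.
a = ((-488)·1665 − 307·(-2754))/20636 = 16479/10318; b = (69·(-2754) − 307·(-488))/20636 = -20105/10318.

a = 1.60, b = -1.95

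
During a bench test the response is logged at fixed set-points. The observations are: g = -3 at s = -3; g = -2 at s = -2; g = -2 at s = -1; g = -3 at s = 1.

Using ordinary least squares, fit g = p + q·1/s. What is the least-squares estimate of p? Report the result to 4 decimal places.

p = -2.6032

The normal equations are: 4·p + (-5/6)·q = -10;  (-5/6)·p + (85/36)·q = 1.
Determinant 4·(85/36) − (-5/6)² = 35/4.
p = ((-10)·(85/36) − (-5/6)·1)/(35/4) = -164/63; q = (4·1 − (-5/6)·(-10))/(35/4) = -52/105.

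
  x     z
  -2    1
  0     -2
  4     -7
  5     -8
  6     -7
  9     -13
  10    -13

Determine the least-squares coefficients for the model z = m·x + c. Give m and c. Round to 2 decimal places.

With design matrix A, AᵀA = [[262, 32]; [32, 7]] and Aᵀz = [-359, -49]ᵀ.
Δ = 262·7 − 32² = 810.
m = ((-359)·7 − 32·(-49))/810 = -7/6; c = (262·(-49) − 32·(-359))/810 = -5/3.

m = -1.17, c = -1.67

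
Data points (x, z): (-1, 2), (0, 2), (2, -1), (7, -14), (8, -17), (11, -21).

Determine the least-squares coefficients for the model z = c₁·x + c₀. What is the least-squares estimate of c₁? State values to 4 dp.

c₁ = -2.1149

With design matrix A, AᵀA = [[239, 27]; [27, 6]] and Aᵀz = [-469, -49]ᵀ.
Δ = 239·6 − 27² = 705.
c₁ = ((-469)·6 − 27·(-49))/705 = -497/235; c₀ = (239·(-49) − 27·(-469))/705 = 952/705.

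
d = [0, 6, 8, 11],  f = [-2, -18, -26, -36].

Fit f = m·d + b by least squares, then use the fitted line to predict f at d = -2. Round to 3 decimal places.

f̂ = 4.919

With design matrix X, XᵀX = [[221, 25]; [25, 4]] and Xᵀf = [-712, -82]ᵀ.
det = 221·4 − 25² = 259.
m = ((-712)·4 − 25·(-82))/259 = -114/37; b = (221·(-82) − 25·(-712))/259 = -46/37.
At d = -2: f̂ = (-114/37)·(-2) + (-46/37)·(1) = 182/37.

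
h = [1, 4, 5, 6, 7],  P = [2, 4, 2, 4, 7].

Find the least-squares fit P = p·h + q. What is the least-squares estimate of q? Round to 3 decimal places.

q = 0.849

Normal-equation sums: Σh·h = 127, Σh = 23, Σ1 = 5.
Moment sums: Σh·P = 101, ΣP = 19.
Δ = 127·5 − 23² = 106.
p = (101·5 − 23·19)/106 = 34/53; q = (127·19 − 23·101)/106 = 45/53.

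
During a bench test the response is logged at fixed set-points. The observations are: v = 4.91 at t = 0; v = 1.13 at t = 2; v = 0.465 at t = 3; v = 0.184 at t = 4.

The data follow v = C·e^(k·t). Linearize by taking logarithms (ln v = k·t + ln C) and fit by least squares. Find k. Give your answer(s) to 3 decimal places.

k = -0.817

Linearized form: ln v = k·t + ln C. From the 4 transformed points,
Σt = 9.0000, Σ(t)² = 29.0000, Σln v = -0.7450, Σt·ln v = -8.8240.
Equations: 29.0000·k + 9.0000·ln C = -8.8240;  9.0000·k + 4·ln C = -0.7450.
Δ = 29.0000·4 − (9.0000)² = 35.0000; k = (-8.8240·4 − 9.0000·-0.7450)/35.0000 = -0.81687, ln C = (29.0000·-0.7450 − 9.0000·-8.8240)/35.0000 = 1.65170.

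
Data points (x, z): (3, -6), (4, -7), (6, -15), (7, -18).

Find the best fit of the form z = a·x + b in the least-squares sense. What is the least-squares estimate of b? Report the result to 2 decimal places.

Normal-equation sums: Σx·x = 110, Σx = 20, Σ1 = 4.
For Aᵀz: Σx·z = -262, Σz = -46.
Normal equations: [[110, 20]; [20, 4]]·[a, b]ᵀ = [-262, -46]ᵀ.
Δ = 110·4 − 20² = 40.
a = ((-262)·4 − 20·(-46))/40 = -16/5; b = (110·(-46) − 20·(-262))/40 = 9/2.

b = 4.50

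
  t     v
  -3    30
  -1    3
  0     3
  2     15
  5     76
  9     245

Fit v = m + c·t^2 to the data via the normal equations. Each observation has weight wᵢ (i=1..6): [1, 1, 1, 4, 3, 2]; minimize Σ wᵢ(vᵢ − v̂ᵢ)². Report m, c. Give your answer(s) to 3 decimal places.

Entries of AᵀWA: Σwᵢ·1 = 12, Σwᵢ·t^2 = 263, Σwᵢ·t^2·t^2 = 15143.
Right-hand side: Σwᵢ·v = 814, Σwᵢ·t^2·v = 45903.
AᵀWA·[m, c]ᵀ = AᵀWv becomes [[12, 263]; [263, 15143]]·[m, c]ᵀ = [814, 45903]ᵀ.
Eliminating c: 15143·(row 1) − 263·(row 2) gives 112547·m = 15143·814 − 263·45903 = 253913, so m = 253913/112547.
Then c = (45903 − 263·(253913/112547))/15143 = 336754/112547.

m = 2.256, c = 2.992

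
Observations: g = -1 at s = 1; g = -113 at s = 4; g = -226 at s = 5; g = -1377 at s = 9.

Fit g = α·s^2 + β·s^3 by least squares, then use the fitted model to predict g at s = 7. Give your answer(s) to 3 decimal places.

ĝ = -638.070

Compute the Gram sums: Σs^2·s^2 = 7443, Σs^2·s^3 = 63199, Σs^3·s^3 = 551163.
Right-hand side: Σs^2·g = -118996, Σs^3·g = -1039316.
Normal equations: [[7443, 63199]; [63199, 551163]]·[α, β]ᵀ = [-118996, -1039316]ᵀ.
Δ = 7443·551163 − 63199² = 108192608.
α = ((-118996)·551163 − 63199·(-1039316))/108192608 = 6096221/6762038; β = (7443·(-1039316) − 63199·(-118996))/108192608 = -13450049/6762038.
At s = 7: ĝ = (6096221/6762038)·(49) + (-13450049/6762038)·(343) = -2157325989/3381019.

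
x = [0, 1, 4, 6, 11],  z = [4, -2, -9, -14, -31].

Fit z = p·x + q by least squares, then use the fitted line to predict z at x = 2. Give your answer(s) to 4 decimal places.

Entries of AᵀA: Σx·x = 174, Σx = 22, Σ1 = 5.
Right-hand side: Σx·z = -463, Σz = -52.
So AᵀA·[p, q]ᵀ = Aᵀz: [[174, 22]; [22, 5]]·[p, q]ᵀ = [-463, -52]ᵀ.
det = 174·5 − 22² = 386.
p = ((-463)·5 − 22·(-52))/386 = -1171/386; q = (174·(-52) − 22·(-463))/386 = 569/193.
At x = 2: ẑ = (-1171/386)·(2) + (569/193)·(1) = -602/193.

ẑ = -3.1192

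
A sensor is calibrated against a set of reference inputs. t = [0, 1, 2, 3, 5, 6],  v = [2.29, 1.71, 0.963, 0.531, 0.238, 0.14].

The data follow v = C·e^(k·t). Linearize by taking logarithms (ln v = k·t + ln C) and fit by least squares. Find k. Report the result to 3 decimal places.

k = -0.475

Let Y = ln v. Fitting Y = k·t + ln C by least squares:
Sums: Σt = 17.0000, Σ(t)² = 75.0000, Σln v = -2.7072, Σt·ln v = -20.4120.
Normal system: [[75.0000, 17.0000]; [17.0000, 6]]·[k, ln C]ᵀ = [-20.4120, -2.7072]ᵀ.
Δ = 75.0000·6 − (17.0000)² = 161.0000; k = (-20.4120·6 − 17.0000·-2.7072)/161.0000 = -0.47484, ln C = (75.0000·-2.7072 − 17.0000·-20.4120)/161.0000 = 0.89416.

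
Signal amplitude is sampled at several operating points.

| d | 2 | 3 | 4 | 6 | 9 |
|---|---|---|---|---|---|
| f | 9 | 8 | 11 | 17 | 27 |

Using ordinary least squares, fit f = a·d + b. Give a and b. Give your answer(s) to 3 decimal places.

a = 2.773, b = 1.091

XᵀX·[a, b]ᵀ = Xᵀf reads: 146·a + 24·b = 431;  24·a + 5·b = 72.
(Σd·d = 146, Σd = 24, Σ1 = 5, Σd·f = 431, Σf = 72.)
Δ = 146·5 − 24² = 154.
a = (431·5 − 24·72)/154 = 61/22; b = (146·72 − 24·431)/154 = 12/11.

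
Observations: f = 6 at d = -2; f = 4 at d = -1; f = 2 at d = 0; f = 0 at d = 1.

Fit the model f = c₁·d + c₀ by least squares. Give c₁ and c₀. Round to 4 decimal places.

Compute the Gram sums: Σd·d = 6, Σd = -2, Σ1 = 4.
And Σd·f = -16, Σf = 12.
Normal equations: [[6, -2]; [-2, 4]]·[c₁, c₀]ᵀ = [-16, 12]ᵀ.
Determinant 6·4 − (-2)² = 20.
c₁ = ((-16)·4 − (-2)·12)/20 = -2; c₀ = (6·12 − (-2)·(-16))/20 = 2.

c₁ = -2.0000, c₀ = 2.0000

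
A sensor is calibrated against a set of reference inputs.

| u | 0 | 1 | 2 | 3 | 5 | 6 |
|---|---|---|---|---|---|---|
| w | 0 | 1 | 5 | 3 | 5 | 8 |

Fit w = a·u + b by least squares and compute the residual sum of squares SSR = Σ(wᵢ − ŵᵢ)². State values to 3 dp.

Normal-equation sums: Σu·u = 75, Σu = 17, Σ1 = 6.
For Xᵀw: Σu·w = 93, Σw = 22.
Δ = 75·6 − 17² = 161.
a = (93·6 − 17·22)/161 = 8/7; b = (75·22 − 17·93)/161 = 3/7.
Residuals: -3/7, -4/7, 16/7, -6/7, -8/7, 5/7; SSR = 58/7.

SSR = 8.286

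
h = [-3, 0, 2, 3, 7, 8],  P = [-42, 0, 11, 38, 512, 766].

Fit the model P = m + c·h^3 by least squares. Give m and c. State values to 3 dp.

The normal system XᵀX·[m, c]ᵀ = XᵀP is [[6, 863]; [863, 381315]]·[m, c]ᵀ = [1285, 570056]ᵀ.
det = 6·381315 − 863² = 1543121.
m = (1285·381315 − 863·570056)/1543121 = -1968553/1543121; c = (6·570056 − 863·1285)/1543121 = 2311381/1543121.

m = -1.276, c = 1.498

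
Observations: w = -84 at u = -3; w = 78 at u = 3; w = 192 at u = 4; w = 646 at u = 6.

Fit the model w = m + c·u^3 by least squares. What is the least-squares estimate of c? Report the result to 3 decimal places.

Normal-equation sums: Σ1 = 4, Σu^3 = 280, Σu^3·u^3 = 52210.
And Σw = 832, Σu^3·w = 156198.
Normal equations: [[4, 280]; [280, 52210]]·[m, c]ᵀ = [832, 156198]ᵀ.
Determinant 4·52210 − 280² = 130440.
m = (832·52210 − 280·156198)/130440 = -7418/3261; c = (4·156198 − 280·832)/130440 = 48979/16305.

c = 3.004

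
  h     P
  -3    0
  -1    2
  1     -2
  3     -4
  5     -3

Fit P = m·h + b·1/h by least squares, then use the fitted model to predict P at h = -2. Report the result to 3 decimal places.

The normal equations are: 45·m + 5·b = -31;  5·m + (509/225)·b = -89/15.
Δ = 45·(509/225) − 5² = 384/5.
m = ((-31)·(509/225) − 5·(-89/15))/(384/5) = -569/1080; b = (45·(-89/15) − 5·(-31))/(384/5) = -35/24.
At h = -2: P̂ = (-569/1080)·(-2) + (-35/24)·(-1/2) = 3851/2160.

P̂ = 1.783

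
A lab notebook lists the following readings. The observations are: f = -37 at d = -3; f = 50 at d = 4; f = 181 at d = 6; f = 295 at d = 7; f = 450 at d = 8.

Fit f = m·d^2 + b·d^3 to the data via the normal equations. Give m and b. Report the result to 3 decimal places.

m = -0.994, b = 1.003

From the data, Σd^2·d^2 = 8130, Σd^2·d^3 = 58132, Σd^3·d^3 = 431274.
Moment sums: Σd^2·f = 50238, Σd^3·f = 374880.
So AᵀA·[m, b]ᵀ = Aᵀf: [[8130, 58132]; [58132, 431274]]·[m, b]ᵀ = [50238, 374880]ᵀ.
Δ = 8130·431274 − 58132² = 126928196.
m = (50238·431274 − 58132·374880)/126928196 = -31545237/31732049; b = (8130·374880 − 58132·50238)/126928196 = 31834746/31732049.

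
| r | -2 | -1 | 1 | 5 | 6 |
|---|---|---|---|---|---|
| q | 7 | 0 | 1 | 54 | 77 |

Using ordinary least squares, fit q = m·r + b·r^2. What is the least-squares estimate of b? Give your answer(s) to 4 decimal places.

Compute the Gram sums: Σr·r = 67, Σr·r^2 = 333, Σr^2·r^2 = 1939.
For Mᵀq: Σr·q = 719, Σr^2·q = 4151.
Normal equations: [[67, 333]; [333, 1939]]·[m, b]ᵀ = [719, 4151]ᵀ.
Eliminating b: 1939·(row 1) − 333·(row 2) gives 19024·m = 1939·719 − 333·4151 = 11858, so m = 5929/9512.
Then b = (4151 − 333·(5929/9512))/1939 = 19345/9512.

b = 2.0337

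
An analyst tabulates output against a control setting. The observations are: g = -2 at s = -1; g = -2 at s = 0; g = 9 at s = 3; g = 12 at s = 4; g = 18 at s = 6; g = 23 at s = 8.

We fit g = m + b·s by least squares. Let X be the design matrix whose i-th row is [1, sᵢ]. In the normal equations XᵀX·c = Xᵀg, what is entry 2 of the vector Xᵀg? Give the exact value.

369

Entry 2 ↔ basis s, so (Xᵀg)_{2} = Σᵢ (s)·gᵢ = (-1)·(-2) + (0)·(-2) + (3)·(9) + (4)·(12) + (6)·(18) + (8)·(23) = 369.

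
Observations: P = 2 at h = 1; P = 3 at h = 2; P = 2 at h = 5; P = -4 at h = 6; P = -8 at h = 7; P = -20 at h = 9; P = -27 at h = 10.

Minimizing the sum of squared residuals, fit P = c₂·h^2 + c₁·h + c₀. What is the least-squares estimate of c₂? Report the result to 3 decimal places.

With design matrix M, MᵀM = [[20900, 2422, 296]; [2422, 296, 40]; [296, 40, 7]] and MᵀP = [-4792, -512, -52]ᵀ.
Row-reducing yields c₂ = -10432/18403, c₁ = 54388/18403, c₀ = -6372/18403.

c₂ = -0.567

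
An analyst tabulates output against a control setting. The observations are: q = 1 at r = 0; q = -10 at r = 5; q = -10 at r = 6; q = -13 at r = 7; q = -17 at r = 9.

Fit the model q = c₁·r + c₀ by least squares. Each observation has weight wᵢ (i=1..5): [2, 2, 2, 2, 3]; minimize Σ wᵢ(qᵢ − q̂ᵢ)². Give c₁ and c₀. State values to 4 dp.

c₁ = -1.9804, c₀ = 0.8879

Sums needed: Σwᵢ·r·r = 463, Σwᵢ·r = 63, Σwᵢ·1 = 11.
Moment sums: Σwᵢ·r·q = -861, Σwᵢ·q = -115.
Normal equations: [[463, 63]; [63, 11]]·[c₁, c₀]ᵀ = [-861, -115]ᵀ.
Eliminating c₀: 11·(row 1) − 63·(row 2) gives 1124·c₁ = 11·(-861) − 63·(-115) = -2226, so c₁ = -1113/562.
Then c₀ = ((-115) − 63·(-1113/562))/11 = 499/562.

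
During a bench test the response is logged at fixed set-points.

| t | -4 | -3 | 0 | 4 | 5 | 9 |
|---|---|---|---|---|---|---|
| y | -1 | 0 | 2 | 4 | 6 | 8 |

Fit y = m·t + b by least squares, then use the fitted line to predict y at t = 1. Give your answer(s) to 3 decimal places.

ŷ = 2.594

The normal equations are: 147·m + 11·b = 122;  11·m + 6·b = 19.
(Σt·t = 147, Σt = 11, Σ1 = 6, Σt·y = 122, Σy = 19.)
Eliminating b: 6·(row 1) − 11·(row 2) gives 761·m = 6·122 − 11·19 = 523, so m = 523/761.
Then b = (19 − 11·(523/761))/6 = 1451/761.
At t = 1: ŷ = (523/761)·(1) + (1451/761)·(1) = 1974/761.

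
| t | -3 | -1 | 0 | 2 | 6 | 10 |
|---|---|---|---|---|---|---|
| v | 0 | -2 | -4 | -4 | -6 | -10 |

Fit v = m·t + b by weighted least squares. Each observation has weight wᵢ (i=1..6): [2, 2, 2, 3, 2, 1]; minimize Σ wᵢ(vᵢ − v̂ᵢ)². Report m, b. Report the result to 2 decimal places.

The normal equations are: 204·m + 20·b = -192;  20·m + 12·b = -46.
Δ = 204·12 − 20² = 2048.
m = ((-192)·12 − 20·(-46))/2048 = -173/256; b = (204·(-46) − 20·(-192))/2048 = -693/256.

m = -0.68, b = -2.71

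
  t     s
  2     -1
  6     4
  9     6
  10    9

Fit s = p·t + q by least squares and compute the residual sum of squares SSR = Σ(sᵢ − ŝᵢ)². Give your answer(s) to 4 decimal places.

The normal equations are: 221·p + 27·q = 166;  27·p + 4·q = 18.
(Σt·t = 221, Σt = 27, Σ1 = 4, Σt·s = 166, Σs = 18.)
Δ = 221·4 − 27² = 155.
p = (166·4 − 27·18)/155 = 178/155; q = (221·18 − 27·166)/155 = -504/155.
Residuals: -7/155, 56/155, -168/155, 119/155; SSR = 294/155.

SSR = 1.8968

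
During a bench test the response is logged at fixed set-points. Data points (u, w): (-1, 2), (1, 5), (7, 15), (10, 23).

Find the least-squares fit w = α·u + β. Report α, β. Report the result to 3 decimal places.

With design matrix M, MᵀM = [[151, 17]; [17, 4]] and Mᵀw = [338, 45]ᵀ.
det = 151·4 − 17² = 315.
α = (338·4 − 17·45)/315 = 587/315; β = (151·45 − 17·338)/315 = 1049/315.

α = 1.863, β = 3.330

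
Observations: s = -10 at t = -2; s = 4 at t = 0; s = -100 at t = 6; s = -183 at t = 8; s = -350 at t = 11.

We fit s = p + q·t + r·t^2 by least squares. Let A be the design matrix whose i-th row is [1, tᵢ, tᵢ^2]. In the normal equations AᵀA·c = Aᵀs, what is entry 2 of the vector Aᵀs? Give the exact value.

Entry 2 ↔ basis t, so (Aᵀs)_{2} = Σᵢ (t)·sᵢ = (-2)·(-10) + (0)·(4) + (6)·(-100) + (8)·(-183) + (11)·(-350) = -5894.

-5894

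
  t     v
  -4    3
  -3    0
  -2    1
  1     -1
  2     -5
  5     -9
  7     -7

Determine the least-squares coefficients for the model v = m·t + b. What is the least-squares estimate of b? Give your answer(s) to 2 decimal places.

From the data, Σt·t = 108, Σt = 6, Σ1 = 7.
And Σt·v = -119, Σv = -18.
Normal equations: [[108, 6]; [6, 7]]·[m, b]ᵀ = [-119, -18]ᵀ.
Δ = 108·7 − 6² = 720.
m = ((-119)·7 − 6·(-18))/720 = -145/144; b = (108·(-18) − 6·(-119))/720 = -41/24.

b = -1.71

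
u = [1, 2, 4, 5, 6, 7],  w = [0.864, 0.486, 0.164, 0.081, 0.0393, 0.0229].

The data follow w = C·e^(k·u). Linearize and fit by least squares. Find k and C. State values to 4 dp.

Taking logs, ln w = k·u + ln C, so regress ln w on u.
AᵀA = [[131.0000, 25.0000]; [25.0000, 6]], rhs = [-67.2429, -12.2021]ᵀ  (here Σu = 25.0000, Σ(u)² = 131.0000, Σln w = -12.2021, Σu·ln w = -67.2429).
Solving (det = 161.0000): k = -0.61121, ln C = 0.51305, so C = exp(0.51305) = 1.67037.

k = -0.6112, C = 1.6704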